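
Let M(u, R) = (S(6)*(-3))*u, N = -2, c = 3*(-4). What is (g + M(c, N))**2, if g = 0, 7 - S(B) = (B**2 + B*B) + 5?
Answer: 6350400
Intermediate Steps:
c = -12
S(B) = 2 - 2*B**2 (S(B) = 7 - ((B**2 + B*B) + 5) = 7 - ((B**2 + B**2) + 5) = 7 - (2*B**2 + 5) = 7 - (5 + 2*B**2) = 7 + (-5 - 2*B**2) = 2 - 2*B**2)
M(u, R) = 210*u (M(u, R) = ((2 - 2*6**2)*(-3))*u = ((2 - 2*36)*(-3))*u = ((2 - 72)*(-3))*u = (-70*(-3))*u = 210*u)
(g + M(c, N))**2 = (0 + 210*(-12))**2 = (0 - 2520)**2 = (-2520)**2 = 6350400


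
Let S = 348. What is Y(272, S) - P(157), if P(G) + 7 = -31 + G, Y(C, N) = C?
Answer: 153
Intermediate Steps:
P(G) = -38 + G (P(G) = -7 + (-31 + G) = -38 + G)
Y(272, S) - P(157) = 272 - (-38 + 157) = 272 - 1*119 = 272 - 119 = 153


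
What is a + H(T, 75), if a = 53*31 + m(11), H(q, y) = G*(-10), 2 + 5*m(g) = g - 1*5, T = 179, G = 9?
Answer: 7769/5 ≈ 1553.8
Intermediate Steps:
m(g) = -7/5 + g/5 (m(g) = -2/5 + (g - 1*5)/5 = -2/5 + (g - 5)/5 = -2/5 + (-5 + g)/5 = -2/5 + (-1 + g/5) = -7/5 + g/5)
H(q, y) = -90 (H(q, y) = 9*(-10) = -90)
a = 8219/5 (a = 53*31 + (-7/5 + (1/5)*11) = 1643 + (-7/5 + 11/5) = 1643 + 4/5 = 8219/5 ≈ 1643.8)
a + H(T, 75) = 8219/5 - 90 = 7769/5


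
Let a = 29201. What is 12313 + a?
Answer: 41514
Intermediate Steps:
12313 + a = 12313 + 29201 = 41514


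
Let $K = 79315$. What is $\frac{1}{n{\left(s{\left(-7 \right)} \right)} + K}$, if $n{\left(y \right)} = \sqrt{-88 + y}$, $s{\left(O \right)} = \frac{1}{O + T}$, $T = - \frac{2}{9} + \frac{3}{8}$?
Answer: $\frac{39102295}{3101398571381} - \frac{8 i \sqrt{334747}}{3101398571381} \approx 1.2608 \cdot 10^{-5} - 1.4924 \cdot 10^{-9} i$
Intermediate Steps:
$T = \frac{11}{72}$ ($T = \left(-2\right) \frac{1}{9} + 3 \cdot \frac{1}{8} = - \frac{2}{9} + \frac{3}{8} = \frac{11}{72} \approx 0.15278$)
$s{\left(O \right)} = \frac{1}{\frac{11}{72} + O}$ ($s{\left(O \right)} = \frac{1}{O + \frac{11}{72}} = \frac{1}{\frac{11}{72} + O}$)
$\frac{1}{n{\left(s{\left(-7 \right)} \right)} + K} = \frac{1}{\sqrt{-88 + \frac{72}{11 + 72 \left(-7\right)}} + 79315} = \frac{1}{\sqrt{-88 + \frac{72}{11 - 504}} + 79315} = \frac{1}{\sqrt{-88 + \frac{72}{-493}} + 79315} = \frac{1}{\sqrt{-88 + 72 \left(- \frac{1}{493}\right)} + 79315} = \frac{1}{\sqrt{-88 - \frac{72}{493}} + 79315} = \frac{1}{\sqrt{- \frac{43456}{493}} + 79315} = \frac{1}{\frac{8 i \sqrt{334747}}{493} + 79315} = \frac{1}{79315 + \frac{8 i \sqrt{334747}}{493}}$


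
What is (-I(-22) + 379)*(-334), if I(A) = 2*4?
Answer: -123914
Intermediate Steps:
I(A) = 8
(-I(-22) + 379)*(-334) = (-1*8 + 379)*(-334) = (-8 + 379)*(-334) = 371*(-334) = -123914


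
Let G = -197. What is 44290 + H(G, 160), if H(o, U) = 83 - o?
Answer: 44570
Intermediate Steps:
44290 + H(G, 160) = 44290 + (83 - 1*(-197)) = 44290 + (83 + 197) = 44290 + 280 = 44570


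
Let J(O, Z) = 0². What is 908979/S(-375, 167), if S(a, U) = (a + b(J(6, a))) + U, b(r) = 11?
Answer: -908979/197 ≈ -4614.1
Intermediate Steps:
J(O, Z) = 0
S(a, U) = 11 + U + a (S(a, U) = (a + 11) + U = (11 + a) + U = 11 + U + a)
908979/S(-375, 167) = 908979/(11 + 167 - 375) = 908979/(-197) = 908979*(-1/197) = -908979/197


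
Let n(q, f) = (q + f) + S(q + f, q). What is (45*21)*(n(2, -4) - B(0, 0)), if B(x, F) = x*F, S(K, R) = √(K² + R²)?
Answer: -1890 + 1890*√2 ≈ 782.86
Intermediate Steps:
n(q, f) = f + q + √(q² + (f + q)²) (n(q, f) = (q + f) + √((q + f)² + q²) = (f + q) + √((f + q)² + q²) = (f + q) + √(q² + (f + q)²) = f + q + √(q² + (f + q)²))
B(x, F) = F*x
(45*21)*(n(2, -4) - B(0, 0)) = (45*21)*((-4 + 2 + √(2² + (-4 + 2)²)) - 0*0) = 945*((-4 + 2 + √(4 + (-2)²)) - 1*0) = 945*((-4 + 2 + √(4 + 4)) + 0) = 945*((-4 + 2 + √8) + 0) = 945*((-4 + 2 + 2*√2) + 0) = 945*((-2 + 2*√2) + 0) = 945*(-2 + 2*√2) = -1890 + 1890*√2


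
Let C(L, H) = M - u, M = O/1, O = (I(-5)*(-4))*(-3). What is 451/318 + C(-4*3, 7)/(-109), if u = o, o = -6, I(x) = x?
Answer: 66331/34662 ≈ 1.9137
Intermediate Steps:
u = -6
O = -60 (O = -5*(-4)*(-3) = 20*(-3) = -60)
M = -60 (M = -60/1 = -60*1 = -60)
C(L, H) = -54 (C(L, H) = -60 - 1*(-6) = -60 + 6 = -54)
451/318 + C(-4*3, 7)/(-109) = 451/318 - 54/(-109) = 451*(1/318) - 54*(-1/109) = 451/318 + 54/109 = 66331/34662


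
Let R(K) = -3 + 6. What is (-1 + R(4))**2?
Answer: 4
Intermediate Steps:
R(K) = 3
(-1 + R(4))**2 = (-1 + 3)**2 = 2**2 = 4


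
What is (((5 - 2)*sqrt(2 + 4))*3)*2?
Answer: 18*sqrt(6) ≈ 44.091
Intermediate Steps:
(((5 - 2)*sqrt(2 + 4))*3)*2 = ((3*sqrt(6))*3)*2 = (9*sqrt(6))*2 = 18*sqrt(6)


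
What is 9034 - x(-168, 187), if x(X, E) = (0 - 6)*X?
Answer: 8026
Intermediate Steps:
x(X, E) = -6*X
9034 - x(-168, 187) = 9034 - (-6)*(-168) = 9034 - 1*1008 = 9034 - 1008 = 8026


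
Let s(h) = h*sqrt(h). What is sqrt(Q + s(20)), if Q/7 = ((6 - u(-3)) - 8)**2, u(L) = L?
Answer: sqrt(7 + 40*sqrt(5)) ≈ 9.8205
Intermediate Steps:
s(h) = h**(3/2)
Q = 7 (Q = 7*((6 - 1*(-3)) - 8)**2 = 7*((6 + 3) - 8)**2 = 7*(9 - 8)**2 = 7*1**2 = 7*1 = 7)
sqrt(Q + s(20)) = sqrt(7 + 20**(3/2)) = sqrt(7 + 40*sqrt(5))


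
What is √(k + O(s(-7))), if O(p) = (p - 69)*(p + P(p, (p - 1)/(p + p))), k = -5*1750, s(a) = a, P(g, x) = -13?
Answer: I*√7230 ≈ 85.029*I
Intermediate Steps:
k = -8750
O(p) = (-69 + p)*(-13 + p) (O(p) = (p - 69)*(p - 13) = (-69 + p)*(-13 + p))
√(k + O(s(-7))) = √(-8750 + (897 + (-7)² - 82*(-7))) = √(-8750 + (897 + 49 + 574)) = √(-8750 + 1520) = √(-7230) = I*√7230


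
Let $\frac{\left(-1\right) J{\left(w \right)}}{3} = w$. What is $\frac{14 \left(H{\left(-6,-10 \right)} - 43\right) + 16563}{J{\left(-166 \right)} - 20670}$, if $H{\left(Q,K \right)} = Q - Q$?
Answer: $- \frac{15961}{20172} \approx -0.79125$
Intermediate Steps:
$H{\left(Q,K \right)} = 0$
$J{\left(w \right)} = - 3 w$
$\frac{14 \left(H{\left(-6,-10 \right)} - 43\right) + 16563}{J{\left(-166 \right)} - 20670} = \frac{14 \left(0 - 43\right) + 16563}{\left(-3\right) \left(-166\right) - 20670} = \frac{14 \left(-43\right) + 16563}{498 - 20670} = \frac{-602 + 16563}{-20172} = 15961 \left(- \frac{1}{20172}\right) = - \frac{15961}{20172}$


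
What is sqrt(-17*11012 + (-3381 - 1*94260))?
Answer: I*sqrt(284845) ≈ 533.71*I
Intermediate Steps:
sqrt(-17*11012 + (-3381 - 1*94260)) = sqrt(-187204 + (-3381 - 94260)) = sqrt(-187204 - 97641) = sqrt(-284845) = I*sqrt(284845)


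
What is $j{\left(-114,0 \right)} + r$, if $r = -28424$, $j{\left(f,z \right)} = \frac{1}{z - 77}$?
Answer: $- \frac{2188649}{77} \approx -28424.0$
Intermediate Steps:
$j{\left(f,z \right)} = \frac{1}{-77 + z}$
$j{\left(-114,0 \right)} + r = \frac{1}{-77 + 0} - 28424 = \frac{1}{-77} - 28424 = - \frac{1}{77} - 28424 = - \frac{2188649}{77}$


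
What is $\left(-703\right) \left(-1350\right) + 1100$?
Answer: $950150$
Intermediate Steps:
$\left(-703\right) \left(-1350\right) + 1100 = 949050 + 1100 = 950150$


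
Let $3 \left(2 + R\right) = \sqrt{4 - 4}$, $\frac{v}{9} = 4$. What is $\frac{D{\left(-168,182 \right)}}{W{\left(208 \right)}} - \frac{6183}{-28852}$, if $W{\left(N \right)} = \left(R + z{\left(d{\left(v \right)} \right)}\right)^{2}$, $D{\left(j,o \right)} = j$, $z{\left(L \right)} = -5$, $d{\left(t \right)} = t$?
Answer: $- \frac{649167}{201964} \approx -3.2143$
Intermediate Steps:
$v = 36$ ($v = 9 \cdot 4 = 36$)
$R = -2$ ($R = -2 + \frac{\sqrt{4 - 4}}{3} = -2 + \frac{\sqrt{0}}{3} = -2 + \frac{1}{3} \cdot 0 = -2 + 0 = -2$)
$W{\left(N \right)} = 49$ ($W{\left(N \right)} = \left(-2 - 5\right)^{2} = \left(-7\right)^{2} = 49$)
$\frac{D{\left(-168,182 \right)}}{W{\left(208 \right)}} - \frac{6183}{-28852} = - \frac{168}{49} - \frac{6183}{-28852} = \left(-168\right) \frac{1}{49} - - \frac{6183}{28852} = - \frac{24}{7} + \frac{6183}{28852} = - \frac{649167}{201964}$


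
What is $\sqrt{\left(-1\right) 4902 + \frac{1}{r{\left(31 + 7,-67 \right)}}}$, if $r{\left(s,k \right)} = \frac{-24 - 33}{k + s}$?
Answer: $\frac{i \sqrt{15924945}}{57} \approx 70.011 i$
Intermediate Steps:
$r{\left(s,k \right)} = - \frac{57}{k + s}$
$\sqrt{\left(-1\right) 4902 + \frac{1}{r{\left(31 + 7,-67 \right)}}} = \sqrt{\left(-1\right) 4902 + \frac{1}{\left(-57\right) \frac{1}{-67 + \left(31 + 7\right)}}} = \sqrt{-4902 + \frac{1}{\left(-57\right) \frac{1}{-67 + 38}}} = \sqrt{-4902 + \frac{1}{\left(-57\right) \frac{1}{-29}}} = \sqrt{-4902 + \frac{1}{\left(-57\right) \left(- \frac{1}{29}\right)}} = \sqrt{-4902 + \frac{1}{\frac{57}{29}}} = \sqrt{-4902 + \frac{29}{57}} = \sqrt{- \frac{279385}{57}} = \frac{i \sqrt{15924945}}{57}$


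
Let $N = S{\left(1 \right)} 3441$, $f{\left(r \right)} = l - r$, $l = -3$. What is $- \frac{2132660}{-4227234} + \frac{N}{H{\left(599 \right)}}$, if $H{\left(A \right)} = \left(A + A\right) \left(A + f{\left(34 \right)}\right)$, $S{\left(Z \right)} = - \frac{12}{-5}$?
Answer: $\frac{919236864641}{1778809499115} \approx 0.51677$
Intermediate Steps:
$S{\left(Z \right)} = \frac{12}{5}$ ($S{\left(Z \right)} = \left(-12\right) \left(- \frac{1}{5}\right) = \frac{12}{5}$)
$f{\left(r \right)} = -3 - r$
$N = \frac{41292}{5}$ ($N = \frac{12}{5} \cdot 3441 = \frac{41292}{5} \approx 8258.4$)
$H{\left(A \right)} = 2 A \left(-37 + A\right)$ ($H{\left(A \right)} = \left(A + A\right) \left(A - 37\right) = 2 A \left(A - 37\right) = 2 A \left(-37 + A\right)$)
$- \frac{2132660}{-4227234} + \frac{N}{H{\left(599 \right)}} = - \frac{2132660}{-4227234} + \frac{41292}{5 \cdot 2 \cdot 599 \left(-37 + 599\right)} = \left(-2132660\right) \left(- \frac{1}{4227234}\right) + \frac{41292}{5 \cdot 2 \cdot 599 \cdot 562} = \frac{1066330}{2113617} + \frac{41292}{5 \cdot 673276} = \frac{1066330}{2113617} + \frac{41292}{5} \cdot \frac{1}{673276} = \frac{1066330}{2113617} + \frac{10323}{841595} = \frac{919236864641}{1778809499115}$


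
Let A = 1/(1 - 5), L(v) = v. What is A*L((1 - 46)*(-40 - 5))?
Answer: -2025/4 ≈ -506.25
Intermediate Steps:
A = -1/4 (A = 1/(-4) = -1/4 ≈ -0.25000)
A*L((1 - 46)*(-40 - 5)) = -(1 - 46)*(-40 - 5)/4 = -(-45)*(-45)/4 = -1/4*2025 = -2025/4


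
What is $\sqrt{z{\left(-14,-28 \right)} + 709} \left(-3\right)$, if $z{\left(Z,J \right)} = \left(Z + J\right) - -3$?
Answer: $- 3 \sqrt{670} \approx -77.653$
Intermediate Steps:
$z{\left(Z,J \right)} = 3 + J + Z$ ($z{\left(Z,J \right)} = \left(J + Z\right) + 3 = 3 + J + Z$)
$\sqrt{z{\left(-14,-28 \right)} + 709} \left(-3\right) = \sqrt{\left(3 - 28 - 14\right) + 709} \left(-3\right) = \sqrt{-39 + 709} \left(-3\right) = \sqrt{670} \left(-3\right) = - 3 \sqrt{670}$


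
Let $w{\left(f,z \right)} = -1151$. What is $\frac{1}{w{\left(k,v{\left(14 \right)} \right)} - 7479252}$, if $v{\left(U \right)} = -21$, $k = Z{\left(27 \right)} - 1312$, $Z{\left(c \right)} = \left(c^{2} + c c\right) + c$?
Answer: $- \frac{1}{7480403} \approx -1.3368 \cdot 10^{-7}$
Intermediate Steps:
$Z{\left(c \right)} = c + 2 c^{2}$ ($Z{\left(c \right)} = \left(c^{2} + c^{2}\right) + c = 2 c^{2} + c = c + 2 c^{2}$)
$k = 173$ ($k = 27 \left(1 + 2 \cdot 27\right) - 1312 = 27 \left(1 + 54\right) - 1312 = 27 \cdot 55 - 1312 = 1485 - 1312 = 173$)
$\frac{1}{w{\left(k,v{\left(14 \right)} \right)} - 7479252} = \frac{1}{-1151 - 7479252} = \frac{1}{-7480403} = - \frac{1}{7480403}$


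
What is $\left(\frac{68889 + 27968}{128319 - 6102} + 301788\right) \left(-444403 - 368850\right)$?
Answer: $- \frac{29995796634864809}{122217} \approx -2.4543 \cdot 10^{11}$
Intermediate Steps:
$\left(\frac{68889 + 27968}{128319 - 6102} + 301788\right) \left(-444403 - 368850\right) = \left(\frac{96857}{122217} + 301788\right) \left(-813253\right) = \frac{36883720853}{122217} \left(-813253\right) = - \frac{29995796634864809}{122217}$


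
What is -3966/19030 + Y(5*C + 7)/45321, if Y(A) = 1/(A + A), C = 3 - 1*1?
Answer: -3055622947/14661796710 ≈ -0.20841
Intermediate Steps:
C = 2 (C = 3 - 1 = 2)
Y(A) = 1/(2*A)
-3966/19030 + Y(5*C + 7)/45321 = -3966/19030 + (1/(2*(5*2 + 7)))/45321 = -3966*1/19030 + (1/(2*(10 + 7)))*(1/45321) = -1983/9515 + ((½)/17)*(1/45321) = -1983/9515 + ((½)*(1/17))*(1/45321) = -1983/9515 + (1/34)*(1/45321) = -1983/9515 + 1/1540914 = -3055622947/14661796710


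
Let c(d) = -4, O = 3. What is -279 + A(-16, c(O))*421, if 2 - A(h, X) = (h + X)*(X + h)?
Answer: -167837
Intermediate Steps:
A(h, X) = 2 - (X + h)² (A(h, X) = 2 - (h + X)*(X + h) = 2 - (X + h)*(X + h) = 2 - (X + h)²)
-279 + A(-16, c(O))*421 = -279 + (2 - (-4 - 16)²)*421 = -279 + (2 - 1*(-20)²)*421 = -279 + (2 - 1*400)*421 = -279 + (2 - 400)*421 = -279 - 398*421 = -279 - 167558 = -167837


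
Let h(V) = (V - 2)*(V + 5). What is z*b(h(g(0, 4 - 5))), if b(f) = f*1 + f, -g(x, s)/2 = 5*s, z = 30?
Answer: 7200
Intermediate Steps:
g(x, s) = -10*s
h(V) = (-2 + V)*(5 + V)
b(f) = 2*f (b(f) = f + f = 2*f)
z*b(h(g(0, 4 - 5))) = 30*(2*(-10 + (-10*(4 - 5))² + 3*(-10*(4 - 5)))) = 30*(2*(-10 + (-10*(-1))² + 3*(-10*(-1)))) = 30*(2*(-10 + 10² + 3*10)) = 30*(2*(-10 + 100 + 30)) = 30*(2*120) = 30*240 = 7200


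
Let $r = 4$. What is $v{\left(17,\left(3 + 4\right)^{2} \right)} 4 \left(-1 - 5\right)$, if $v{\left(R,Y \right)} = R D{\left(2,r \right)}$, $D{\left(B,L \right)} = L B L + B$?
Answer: $-13872$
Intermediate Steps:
$D{\left(B,L \right)} = B + B L^{2}$ ($D{\left(B,L \right)} = B L L + B = B L^{2} + B = B + B L^{2}$)
$v{\left(R,Y \right)} = 34 R$ ($v{\left(R,Y \right)} = R 2 \left(1 + 4^{2}\right) = R 2 \left(1 + 16\right) = R 2 \cdot 17 = R 34 = 34 R$)
$v{\left(17,\left(3 + 4\right)^{2} \right)} 4 \left(-1 - 5\right) = 34 \cdot 17 \cdot 4 \left(-1 - 5\right) = 578 \cdot 4 \left(-6\right) = 578 \left(-24\right) = -13872$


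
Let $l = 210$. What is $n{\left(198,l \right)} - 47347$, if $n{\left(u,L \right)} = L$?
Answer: $-47137$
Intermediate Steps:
$n{\left(198,l \right)} - 47347 = 210 - 47347 = -47137$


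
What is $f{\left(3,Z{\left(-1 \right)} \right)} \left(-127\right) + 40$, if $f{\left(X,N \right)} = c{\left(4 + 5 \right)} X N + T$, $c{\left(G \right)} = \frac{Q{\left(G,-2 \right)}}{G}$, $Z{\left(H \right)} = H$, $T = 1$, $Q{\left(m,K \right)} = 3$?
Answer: $40$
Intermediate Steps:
$c{\left(G \right)} = \frac{3}{G}$
$f{\left(X,N \right)} = 1 + \frac{N X}{3}$ ($f{\left(X,N \right)} = \frac{3}{4 + 5} X N + 1 = \frac{3}{9} X N + 1 = 3 \cdot \frac{1}{9} X N + 1 = \frac{X}{3} N + 1 = \frac{N X}{3} + 1 = 1 + \frac{N X}{3}$)
$f{\left(3,Z{\left(-1 \right)} \right)} \left(-127\right) + 40 = \left(1 + \frac{1}{3} \left(-1\right) 3\right) \left(-127\right) + 40 = \left(1 - 1\right) \left(-127\right) + 40 = 0 \left(-127\right) + 40 = 0 + 40 = 40$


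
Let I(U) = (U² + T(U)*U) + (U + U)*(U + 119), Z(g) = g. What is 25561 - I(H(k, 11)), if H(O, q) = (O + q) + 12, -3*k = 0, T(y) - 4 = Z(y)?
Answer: 17879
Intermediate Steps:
T(y) = 4 + y
k = 0 (k = -⅓*0 = 0)
H(O, q) = 12 + O + q
I(U) = U² + U*(4 + U) + 2*U*(119 + U) (I(U) = (U² + (4 + U)*U) + (U + U)*(U + 119) = (U² + U*(4 + U)) + (2*U)*(119 + U) = (U² + U*(4 + U)) + 2*U*(119 + U) = U² + U*(4 + U) + 2*U*(119 + U))
25561 - I(H(k, 11)) = 25561 - 2*(12 + 0 + 11)*(121 + 2*(12 + 0 + 11)) = 25561 - 2*23*(121 + 2*23) = 25561 - 2*23*(121 + 46) = 25561 - 2*23*167 = 25561 - 1*7682 = 25561 - 7682 = 17879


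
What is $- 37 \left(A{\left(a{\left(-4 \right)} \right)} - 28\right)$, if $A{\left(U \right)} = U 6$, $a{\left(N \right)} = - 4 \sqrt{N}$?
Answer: $1036 + 1776 i \approx 1036.0 + 1776.0 i$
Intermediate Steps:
$A{\left(U \right)} = 6 U$
$- 37 \left(A{\left(a{\left(-4 \right)} \right)} - 28\right) = - 37 \left(6 \left(- 4 \sqrt{-4}\right) - 28\right) = - 37 \left(6 \left(- 4 \cdot 2 i\right) - 28\right) = - 37 \left(6 \left(- 8 i\right) - 28\right) = - 37 \left(- 48 i - 28\right) = - 37 \left(-28 - 48 i\right) = 1036 + 1776 i$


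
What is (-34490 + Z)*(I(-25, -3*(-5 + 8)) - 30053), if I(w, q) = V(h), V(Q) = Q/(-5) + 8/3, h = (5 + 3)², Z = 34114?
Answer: 169556072/15 ≈ 1.1304e+7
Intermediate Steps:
h = 64 (h = 8² = 64)
V(Q) = 8/3 - Q/5 (V(Q) = Q*(-⅕) + 8*(⅓) = -Q/5 + 8/3 = 8/3 - Q/5)
I(w, q) = -152/15 (I(w, q) = 8/3 - ⅕*64 = 8/3 - 64/5 = -152/15)
(-34490 + Z)*(I(-25, -3*(-5 + 8)) - 30053) = (-34490 + 34114)*(-152/15 - 30053) = -376*(-450947/15) = 169556072/15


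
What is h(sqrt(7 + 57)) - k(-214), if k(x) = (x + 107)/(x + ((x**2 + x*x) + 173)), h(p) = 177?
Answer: 16204634/91551 ≈ 177.00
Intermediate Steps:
k(x) = (107 + x)/(173 + x + 2*x**2) (k(x) = (107 + x)/(x + ((x**2 + x**2) + 173)) = (107 + x)/(x + (2*x**2 + 173)) = (107 + x)/(x + (173 + 2*x**2)) = (107 + x)/(173 + x + 2*x**2))
h(sqrt(7 + 57)) - k(-214) = 177 - (107 - 214)/(173 - 214 + 2*(-214)**2) = 177 - (-107)/(173 - 214 + 2*45796) = 177 - (-107)/(173 - 214 + 91592) = 177 - (-107)/91551 = 177 - 1*(-107/91551) = 177 + 107/91551 = 16204634/91551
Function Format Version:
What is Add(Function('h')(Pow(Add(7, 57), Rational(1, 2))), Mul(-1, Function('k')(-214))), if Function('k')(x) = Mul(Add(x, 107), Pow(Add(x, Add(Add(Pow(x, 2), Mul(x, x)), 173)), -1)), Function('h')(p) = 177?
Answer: Rational(16204634, 91551) ≈ 177.00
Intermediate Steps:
Function('k')(x) = Mul(Pow(Add(173, x, Mul(2, Pow(x, 2))), -1), Add(107, x)) (Function('k')(x) = Mul(Add(107, x), Pow(Add(x, Add(Add(Pow(x, 2), Pow(x, 2)), 173)), -1)) = Mul(Add(107, x), Pow(Add(x, Add(Mul(2, Pow(x, 2)), 173)), -1)) = Mul(Add(107, x), Pow(Add(x, Add(173, Mul(2, Pow(x, 2)))), -1)) = Mul(Add(107, x), Pow(Add(173, x, Mul(2, Pow(x, 2))), -1)) = Mul(Pow(Add(173, x, Mul(2, Pow(x, 2))), -1), Add(107, x)))
Add(Function('h')(Pow(Add(7, 57), Rational(1, 2))), Mul(-1, Function('k')(-214))) = Add(177, Mul(-1, Mul(Pow(Add(173, -214, Mul(2, Pow(-214, 2))), -1), Add(107, -214)))) = Add(177, Mul(-1, Mul(Pow(Add(173, -214, Mul(2, 45796)), -1), -107))) = Add(177, Mul(-1, Mul(Pow(Add(173, -214, 91592), -1), -107))) = Add(177, Mul(-1, Mul(Pow(91551, -1), -107))) = Add(177, Mul(-1, Mul(Rational(1, 91551), -107))) = Add(177, Mul(-1, Rational(-107, 91551))) = Add(177, Rational(107, 91551)) = Rational(16204634, 91551)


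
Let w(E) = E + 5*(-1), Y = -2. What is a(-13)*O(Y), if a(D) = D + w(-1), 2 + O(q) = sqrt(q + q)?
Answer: 38 - 38*I ≈ 38.0 - 38.0*I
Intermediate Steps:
O(q) = -2 + sqrt(2)*sqrt(q) (O(q) = -2 + sqrt(q + q) = -2 + sqrt(2*q) = -2 + sqrt(2)*sqrt(q))
w(E) = -5 + E (w(E) = E - 5 = -5 + E)
a(D) = -6 + D (a(D) = D + (-5 - 1) = D - 6 = -6 + D)
a(-13)*O(Y) = (-6 - 13)*(-2 + sqrt(2)*sqrt(-2)) = -19*(-2 + sqrt(2)*(I*sqrt(2))) = -19*(-2 + 2*I) = 38 - 38*I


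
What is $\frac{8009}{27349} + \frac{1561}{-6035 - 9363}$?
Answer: $\frac{80630793}{421119902} \approx 0.19147$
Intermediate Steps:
$\frac{8009}{27349} + \frac{1561}{-6035 - 9363} = 8009 \cdot \frac{1}{27349} + \frac{1561}{-15398} = \frac{8009}{27349} + 1561 \left(- \frac{1}{15398}\right) = \frac{8009}{27349} - \frac{1561}{15398} = \frac{80630793}{421119902}$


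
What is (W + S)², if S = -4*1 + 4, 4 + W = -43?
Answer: 2209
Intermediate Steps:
W = -47 (W = -4 - 43 = -47)
S = 0 (S = -4 + 4 = 0)
(W + S)² = (-47 + 0)² = (-47)² = 2209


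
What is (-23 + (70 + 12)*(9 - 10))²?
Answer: 11025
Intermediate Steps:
(-23 + (70 + 12)*(9 - 10))² = (-23 + 82*(-1))² = (-23 - 82)² = (-105)² = 11025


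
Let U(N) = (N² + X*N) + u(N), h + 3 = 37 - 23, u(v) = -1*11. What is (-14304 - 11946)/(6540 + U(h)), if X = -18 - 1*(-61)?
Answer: -26250/7123 ≈ -3.6852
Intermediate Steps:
u(v) = -11
X = 43 (X = -18 + 61 = 43)
h = 11 (h = -3 + (37 - 23) = -3 + 14 = 11)
U(N) = -11 + N² + 43*N (U(N) = (N² + 43*N) - 11 = -11 + N² + 43*N)
(-14304 - 11946)/(6540 + U(h)) = (-14304 - 11946)/(6540 + (-11 + 11² + 43*11)) = -26250/(6540 + (-11 + 121 + 473)) = -26250/(6540 + 583) = -26250/7123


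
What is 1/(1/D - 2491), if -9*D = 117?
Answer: -13/32384 ≈ -0.00040143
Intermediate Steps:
D = -13 (D = -⅑*117 = -13)
1/(1/D - 2491) = 1/(1/(-13) - 2491) = 1/(-1/13 - 2491) = 1/(-32384/13) = -13/32384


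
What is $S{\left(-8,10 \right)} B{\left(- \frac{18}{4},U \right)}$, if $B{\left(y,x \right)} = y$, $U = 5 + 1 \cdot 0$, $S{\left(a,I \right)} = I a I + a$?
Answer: $3636$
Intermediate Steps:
$S{\left(a,I \right)} = a + a I^{2}$ ($S{\left(a,I \right)} = a I^{2} + a = a + a I^{2}$)
$U = 5$ ($U = 5 + 0 = 5$)
$S{\left(-8,10 \right)} B{\left(- \frac{18}{4},U \right)} = - 8 \left(1 + 10^{2}\right) \left(- \frac{18}{4}\right) = - 8 \left(1 + 100\right) \left(\left(-18\right) \frac{1}{4}\right) = \left(-8\right) 101 \left(- \frac{9}{2}\right) = \left(-808\right) \left(- \frac{9}{2}\right) = 3636$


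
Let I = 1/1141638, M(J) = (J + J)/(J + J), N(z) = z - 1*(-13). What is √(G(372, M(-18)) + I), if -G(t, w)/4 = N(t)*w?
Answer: I*√2007139476346122/1141638 ≈ 39.243*I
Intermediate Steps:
N(z) = 13 + z (N(z) = z + 13 = 13 + z)
M(J) = 1 (M(J) = (2*J)/((2*J)) = (2*J)*(1/(2*J)) = 1)
I = 1/1141638 ≈ 8.7593e-7
G(t, w) = -4*w*(13 + t) (G(t, w) = -4*(13 + t)*w = -4*w*(13 + t))
√(G(372, M(-18)) + I) = √(-4*1*(13 + 372) + 1/1141638) = √(-4*1*385 + 1/1141638) = √(-1540 + 1/1141638) = √(-1758122519/1141638) = I*√2007139476346122/1141638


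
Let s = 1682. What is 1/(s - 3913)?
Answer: -1/2231 ≈ -0.00044823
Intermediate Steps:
1/(s - 3913) = 1/(1682 - 3913) = 1/(-2231) = -1/2231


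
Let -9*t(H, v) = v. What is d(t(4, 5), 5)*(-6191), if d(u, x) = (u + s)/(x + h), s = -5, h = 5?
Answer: 30955/9 ≈ 3439.4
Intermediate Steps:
t(H, v) = -v/9
d(u, x) = (-5 + u)/(5 + x) (d(u, x) = (u - 5)/(x + 5) = (-5 + u)/(5 + x))
d(t(4, 5), 5)*(-6191) = ((-5 - ⅑*5)/(5 + 5))*(-6191) = ((-5 - 5/9)/10)*(-6191) = ((⅒)*(-50/9))*(-6191) = -5/9*(-6191) = 30955/9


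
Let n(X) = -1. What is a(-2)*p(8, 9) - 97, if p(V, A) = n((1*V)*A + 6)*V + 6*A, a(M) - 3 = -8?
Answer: -327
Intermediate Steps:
a(M) = -5 (a(M) = 3 - 8 = -5)
p(V, A) = -V + 6*A
a(-2)*p(8, 9) - 97 = -5*(-1*8 + 6*9) - 97 = -5*(-8 + 54) - 97 = -5*46 - 97 = -230 - 97 = -327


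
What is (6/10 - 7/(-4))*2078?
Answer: 48833/10 ≈ 4883.3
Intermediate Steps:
(6/10 - 7/(-4))*2078 = (6*(⅒) - 7*(-¼))*2078 = (⅗ + 7/4)*2078 = (47/20)*2078 = 48833/10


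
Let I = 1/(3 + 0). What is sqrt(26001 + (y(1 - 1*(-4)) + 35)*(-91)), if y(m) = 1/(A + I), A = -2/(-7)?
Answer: sqrt(22669) ≈ 150.56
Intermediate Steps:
A = 2/7 (A = -2*(-1/7) = 2/7 ≈ 0.28571)
I = 1/3 ≈ 0.33333
y(m) = 21/13 (y(m) = 1/(2/7 + 1/3) = 1/(13/21) = 21/13)
sqrt(26001 + (y(1 - 1*(-4)) + 35)*(-91)) = sqrt(26001 + (21/13 + 35)*(-91)) = sqrt(26001 + (476/13)*(-91)) = sqrt(26001 - 3332) = sqrt(22669)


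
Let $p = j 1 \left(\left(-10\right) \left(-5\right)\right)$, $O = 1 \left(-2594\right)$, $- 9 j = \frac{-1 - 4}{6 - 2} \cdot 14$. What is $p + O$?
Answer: $- \frac{22471}{9} \approx -2496.8$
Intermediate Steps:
$j = \frac{35}{18}$ ($j = - \frac{\frac{-1 - 4}{6 - 2} \cdot 14}{9} = - \frac{- \frac{5}{4} \cdot 14}{9} = - \frac{\left(-5\right) \frac{1}{4} \cdot 14}{9} = - \frac{\left(- \frac{5}{4}\right) 14}{9} = \left(- \frac{1}{9}\right) \left(- \frac{35}{2}\right) = \frac{35}{18} \approx 1.9444$)
$O = -2594$
$p = \frac{875}{9}$ ($p = \frac{35}{18} \cdot 1 \left(\left(-10\right) \left(-5\right)\right) = \frac{35}{18} \cdot 50 = \frac{875}{9} \approx 97.222$)
$p + O = \frac{875}{9} - 2594 = - \frac{22471}{9}$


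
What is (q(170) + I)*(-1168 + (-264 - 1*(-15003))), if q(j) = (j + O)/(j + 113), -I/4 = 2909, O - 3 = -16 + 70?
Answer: -44686059531/283 ≈ -1.5790e+8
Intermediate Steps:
O = 57 (O = 3 + (-16 + 70) = 3 + 54 = 57)
I = -11636 (I = -4*2909 = -11636)
q(j) = (57 + j)/(113 + j) (q(j) = (j + 57)/(j + 113) = (57 + j)/(113 + j))
(q(170) + I)*(-1168 + (-264 - 1*(-15003))) = ((57 + 170)/(113 + 170) - 11636)*(-1168 + (-264 - 1*(-15003))) = (227/283 - 11636)*(-1168 + (-264 + 15003)) = ((1/283)*227 - 11636)*(-1168 + 14739) = (227/283 - 11636)*13571 = -3292761/283*13571 = -44686059531/283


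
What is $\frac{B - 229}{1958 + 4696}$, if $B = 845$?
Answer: $\frac{308}{3327} \approx 0.092576$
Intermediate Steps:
$\frac{B - 229}{1958 + 4696} = \frac{845 - 229}{1958 + 4696} = \frac{616}{6654} = 616 \cdot \frac{1}{6654} = \frac{308}{3327}$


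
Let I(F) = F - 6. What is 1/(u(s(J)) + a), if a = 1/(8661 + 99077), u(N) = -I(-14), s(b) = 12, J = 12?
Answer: 107738/2154761 ≈ 0.050000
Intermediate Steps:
I(F) = -6 + F
u(N) = 20 (u(N) = -(-6 - 14) = -1*(-20) = 20)
a = 1/107738 ≈ 9.2818e-6
1/(u(s(J)) + a) = 1/(20 + 1/107738) = 1/(2154761/107738) = 107738/2154761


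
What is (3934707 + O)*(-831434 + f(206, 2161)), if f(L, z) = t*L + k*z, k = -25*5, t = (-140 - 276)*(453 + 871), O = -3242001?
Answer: -79358521118478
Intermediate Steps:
t = -550784 (t = -416*1324 = -550784)
k = -125
f(L, z) = -550784*L - 125*z
(3934707 + O)*(-831434 + f(206, 2161)) = (3934707 - 3242001)*(-831434 + (-550784*206 - 125*2161)) = 692706*(-831434 + (-113461504 - 270125)) = 692706*(-831434 - 113731629) = 692706*(-114563063) = -79358521118478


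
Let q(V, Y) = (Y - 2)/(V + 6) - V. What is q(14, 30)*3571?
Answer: -224973/5 ≈ -44995.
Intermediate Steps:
q(V, Y) = -V + (-2 + Y)/(6 + V) (q(V, Y) = (-2 + Y)/(6 + V) - V = -V + (-2 + Y)/(6 + V))
q(14, 30)*3571 = ((-2 + 30 - 1*14² - 6*14)/(6 + 14))*3571 = ((-2 + 30 - 1*196 - 84)/20)*3571 = ((-2 + 30 - 196 - 84)/20)*3571 = ((1/20)*(-252))*3571 = -63/5*3571 = -224973/5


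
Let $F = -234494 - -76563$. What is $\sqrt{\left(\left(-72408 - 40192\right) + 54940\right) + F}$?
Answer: $i \sqrt{215591} \approx 464.32 i$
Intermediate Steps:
$F = -157931$ ($F = -234494 + 76563 = -157931$)
$\sqrt{\left(\left(-72408 - 40192\right) + 54940\right) + F} = \sqrt{\left(\left(-72408 - 40192\right) + 54940\right) - 157931} = \sqrt{\left(-112600 + 54940\right) - 157931} = \sqrt{-57660 - 157931} = \sqrt{-215591} = i \sqrt{215591}$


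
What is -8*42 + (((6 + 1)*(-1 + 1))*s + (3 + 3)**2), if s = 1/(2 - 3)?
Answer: -300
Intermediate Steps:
s = -1 (s = 1/(-1) = -1)
-8*42 + (((6 + 1)*(-1 + 1))*s + (3 + 3)**2) = -8*42 + (((6 + 1)*(-1 + 1))*(-1) + (3 + 3)**2) = -336 + ((7*0)*(-1) + 6**2) = -336 + (0*(-1) + 36) = -336 + (0 + 36) = -336 + 36 = -300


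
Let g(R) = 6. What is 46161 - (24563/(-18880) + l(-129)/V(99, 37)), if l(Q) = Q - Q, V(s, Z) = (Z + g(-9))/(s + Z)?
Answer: 871544243/18880 ≈ 46162.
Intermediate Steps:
V(s, Z) = (6 + Z)/(Z + s) (V(s, Z) = (Z + 6)/(s + Z) = (6 + Z)/(Z + s))
l(Q) = 0
46161 - (24563/(-18880) + l(-129)/V(99, 37)) = 46161 - (24563/(-18880) + 0/(((6 + 37)/(37 + 99)))) = 46161 - (24563*(-1/18880) + 0/((43/136))) = 46161 - (-24563/18880 + 0/(((1/136)*43))) = 46161 - (-24563/18880 + 0/(43/136)) = 46161 - (-24563/18880 + 0*(136/43)) = 46161 - (-24563/18880 + 0) = 46161 - 1*(-24563/18880) = 46161 + 24563/18880 = 871544243/18880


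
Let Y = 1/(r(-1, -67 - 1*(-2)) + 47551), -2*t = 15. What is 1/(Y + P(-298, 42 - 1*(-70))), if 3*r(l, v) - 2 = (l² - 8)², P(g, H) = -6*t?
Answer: 47568/2140561 ≈ 0.022222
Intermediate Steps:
t = -15/2 (t = -½*15 = -15/2 ≈ -7.5000)
P(g, H) = 45 (P(g, H) = -6*(-15/2) = 45)
r(l, v) = ⅔ + (-8 + l²)²/3 (r(l, v) = ⅔ + (l² - 8)²/3 = ⅔ + (-8 + l²)²/3)
Y = 1/47568 (Y = 1/((⅔ + (-8 + (-1)²)²/3) + 47551) = 1/((⅔ + (-8 + 1)²/3) + 47551) = 1/((⅔ + (⅓)*(-7)²) + 47551) = 1/((⅔ + (⅓)*49) + 47551) = 1/((⅔ + 49/3) + 47551) = 1/(17 + 47551) = 1/47568 ≈ 2.1023e-5)
1/(Y + P(-298, 42 - 1*(-70))) = 1/(1/47568 + 45) = 1/(2140561/47568) = 47568/2140561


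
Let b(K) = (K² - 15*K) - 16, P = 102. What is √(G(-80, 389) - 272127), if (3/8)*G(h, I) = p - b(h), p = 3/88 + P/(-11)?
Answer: 6*I*√982707/11 ≈ 540.72*I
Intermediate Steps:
b(K) = -16 + K² - 15*K
p = -813/88 (p = 3/88 + 102/(-11) = 3*(1/88) + 102*(-1/11) = 3/88 - 102/11 = -813/88 ≈ -9.2386)
G(h, I) = 595/33 + 40*h - 8*h²/3 (G(h, I) = 8*(-813/88 - (-16 + h² - 15*h))/3 = 8*(-813/88 + (16 - h² + 15*h))/3 = 8*(595/88 - h² + 15*h)/3 = 595/33 + 40*h - 8*h²/3)
√(G(-80, 389) - 272127) = √((595/33 + 40*(-80) - 8/3*(-80)²) - 272127) = √((595/33 - 3200 - 8/3*6400) - 272127) = √((595/33 - 3200 - 51200/3) - 272127) = √(-222735/11 - 272127) = √(-3216132/11) = 6*I*√982707/11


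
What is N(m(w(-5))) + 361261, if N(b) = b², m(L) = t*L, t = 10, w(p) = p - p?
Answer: 361261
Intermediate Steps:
w(p) = 0
m(L) = 10*L
N(m(w(-5))) + 361261 = (10*0)² + 361261 = 0² + 361261 = 0 + 361261 = 361261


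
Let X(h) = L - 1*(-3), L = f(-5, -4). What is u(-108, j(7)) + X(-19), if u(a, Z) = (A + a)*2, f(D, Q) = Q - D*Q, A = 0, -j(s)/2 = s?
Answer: -237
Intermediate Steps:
j(s) = -2*s
f(D, Q) = Q - D*Q
u(a, Z) = 2*a (u(a, Z) = (0 + a)*2 = a*2 = 2*a)
L = -24 (L = -4*(1 - 1*(-5)) = -4*(1 + 5) = -4*6 = -24)
X(h) = -21 (X(h) = -24 - 1*(-3) = -24 + 3 = -21)
u(-108, j(7)) + X(-19) = 2*(-108) - 21 = -216 - 21 = -237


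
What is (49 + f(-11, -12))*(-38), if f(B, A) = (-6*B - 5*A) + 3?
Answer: -6764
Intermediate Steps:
f(B, A) = 3 - 6*B - 5*A
(49 + f(-11, -12))*(-38) = (49 + (3 - 6*(-11) - 5*(-12)))*(-38) = (49 + (3 + 66 + 60))*(-38) = (49 + 129)*(-38) = 178*(-38) = -6764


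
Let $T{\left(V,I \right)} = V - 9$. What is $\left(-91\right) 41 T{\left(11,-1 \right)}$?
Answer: $-7462$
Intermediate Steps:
$T{\left(V,I \right)} = -9 + V$
$\left(-91\right) 41 T{\left(11,-1 \right)} = \left(-91\right) 41 \left(-9 + 11\right) = \left(-3731\right) 2 = -7462$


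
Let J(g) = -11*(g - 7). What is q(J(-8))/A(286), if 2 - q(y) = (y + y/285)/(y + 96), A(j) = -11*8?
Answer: -1693/109098 ≈ -0.015518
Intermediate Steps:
J(g) = 77 - 11*g (J(g) = -11*(-7 + g) = 77 - 11*g)
A(j) = -88 (A(j) = -1*88 = -88)
q(y) = 2 - 286*y/(285*(96 + y)) (q(y) = 2 - (y + y/285)/(y + 96) = 2 - (y + y*(1/285))/(96 + y) = 2 - (y + y/285)/(96 + y) = 2 - 286*y/285/(96 + y) = 2 - 286*y/(285*(96 + y)))
q(J(-8))/A(286) = (4*(13680 + 71*(77 - 11*(-8)))/(285*(96 + (77 - 11*(-8)))))/(-88) = (4*(13680 + 71*(77 + 88))/(285*(96 + (77 + 88))))*(-1/88) = (4*(13680 + 71*165)/(285*(96 + 165)))*(-1/88) = ((4/285)*(13680 + 11715)/261)*(-1/88) = ((4/285)*(1/261)*25395)*(-1/88) = (6772/4959)*(-1/88) = -1693/109098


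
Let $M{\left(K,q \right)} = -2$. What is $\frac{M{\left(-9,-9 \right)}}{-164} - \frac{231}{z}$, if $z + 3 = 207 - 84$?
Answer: $- \frac{3137}{1640} \approx -1.9128$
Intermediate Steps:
$z = 120$ ($z = -3 + \left(207 - 84\right) = -3 + 123 = 120$)
$\frac{M{\left(-9,-9 \right)}}{-164} - \frac{231}{z} = - \frac{2}{-164} - \frac{231}{120} = \left(-2\right) \left(- \frac{1}{164}\right) - \frac{77}{40} = \frac{1}{82} - \frac{77}{40} = - \frac{3137}{1640}$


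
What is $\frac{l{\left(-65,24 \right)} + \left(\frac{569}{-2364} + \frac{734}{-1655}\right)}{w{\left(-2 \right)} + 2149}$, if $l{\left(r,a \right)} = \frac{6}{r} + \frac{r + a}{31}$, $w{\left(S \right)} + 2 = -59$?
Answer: $- \frac{3309640897}{3292160582880} \approx -0.0010053$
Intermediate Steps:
$w{\left(S \right)} = -61$ ($w{\left(S \right)} = -2 - 59 = -61$)
$l{\left(r,a \right)} = \frac{6}{r} + \frac{a}{31} + \frac{r}{31}$ ($l{\left(r,a \right)} = \frac{6}{r} + \left(a + r\right) \frac{1}{31} = \frac{6}{r} + \left(\frac{a}{31} + \frac{r}{31}\right) = \frac{6}{r} + \frac{a}{31} + \frac{r}{31}$)
$\frac{l{\left(-65,24 \right)} + \left(\frac{569}{-2364} + \frac{734}{-1655}\right)}{w{\left(-2 \right)} + 2149} = \frac{\frac{186 - 65 \left(24 - 65\right)}{31 \left(-65\right)} + \left(\frac{569}{-2364} + \frac{734}{-1655}\right)}{-61 + 2149} = \frac{\frac{1}{31} \left(- \frac{1}{65}\right) \left(186 - -2665\right) + \left(569 \left(- \frac{1}{2364}\right) + 734 \left(- \frac{1}{1655}\right)\right)}{2088} = \left(\frac{1}{31} \left(- \frac{1}{65}\right) \left(186 + 2665\right) - \frac{2676871}{3912420}\right) \frac{1}{2088} = \left(\frac{1}{31} \left(- \frac{1}{65}\right) 2851 - \frac{2676871}{3912420}\right) \frac{1}{2088} = \left(- \frac{2851}{2015} - \frac{2676871}{3912420}\right) \frac{1}{2088} = \left(- \frac{3309640897}{1576705260}\right) \frac{1}{2088} = - \frac{3309640897}{3292160582880}$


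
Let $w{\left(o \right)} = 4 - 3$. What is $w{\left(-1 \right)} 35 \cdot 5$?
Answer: $175$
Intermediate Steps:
$w{\left(o \right)} = 1$
$w{\left(-1 \right)} 35 \cdot 5 = 1 \cdot 35 \cdot 5 = 1 \cdot 175 = 175$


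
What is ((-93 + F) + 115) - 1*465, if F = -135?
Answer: -578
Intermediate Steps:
((-93 + F) + 115) - 1*465 = ((-93 - 135) + 115) - 1*465 = (-228 + 115) - 465 = -113 - 465 = -578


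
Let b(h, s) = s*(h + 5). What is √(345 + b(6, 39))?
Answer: 3*√86 ≈ 27.821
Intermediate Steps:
b(h, s) = s*(5 + h)
√(345 + b(6, 39)) = √(345 + 39*(5 + 6)) = √(345 + 39*11) = √(345 + 429) = √774 = 3*√86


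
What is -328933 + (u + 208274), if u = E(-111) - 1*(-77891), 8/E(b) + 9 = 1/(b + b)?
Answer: -85495008/1999 ≈ -42769.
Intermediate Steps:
E(b) = 8/(-9 + 1/(2*b)) (E(b) = 8/(-9 + 1/(b + b)) = 8/(-9 + 1/(2*b)))
u = 155702333/1999 (u = -16*(-111)/(-1 + 18*(-111)) - 1*(-77891) = -16*(-111)/(-1 - 1998) + 77891 = -16*(-111)/(-1999) + 77891 = -16*(-111)*(-1/1999) + 77891 = -1776/1999 + 77891 = 155702333/1999 ≈ 77890.)
-328933 + (u + 208274) = -328933 + (155702333/1999 + 208274) = -328933 + 572042059/1999 = -85495008/1999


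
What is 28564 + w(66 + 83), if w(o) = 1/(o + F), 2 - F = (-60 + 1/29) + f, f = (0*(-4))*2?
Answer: 174754581/6118 ≈ 28564.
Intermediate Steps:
f = 0 (f = 0*2 = 0)
F = 1797/29 (F = 2 - ((-60 + 1/29) + 0) = 2 - (-1739/29 + 0) = 2 - 1*(-1739/29) = 2 + 1739/29 = 1797/29 ≈ 61.966)
w(o) = 1/(1797/29 + o) (w(o) = 1/(o + 1797/29) = 1/(1797/29 + o))
28564 + w(66 + 83) = 28564 + 29/(1797 + 29*(66 + 83)) = 28564 + 29/(1797 + 29*149) = 28564 + 29/(1797 + 4321) = 28564 + 29/6118 = 174754581/6118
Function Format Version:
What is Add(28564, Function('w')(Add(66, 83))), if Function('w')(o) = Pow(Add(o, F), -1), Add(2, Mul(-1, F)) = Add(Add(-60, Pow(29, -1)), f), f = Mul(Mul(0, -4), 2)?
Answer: Rational(174754581, 6118) ≈ 28564.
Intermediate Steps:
f = 0 (f = Mul(0, 2) = 0)
F = Rational(1797, 29) (F = Add(2, Mul(-1, Add(Add(-60, Pow(29, -1)), 0))) = Add(2, Mul(-1, Add(Add(-60, Rational(1, 29)), 0))) = Add(2, Mul(-1, Add(Rational(-1739, 29), 0))) = Add(2, Mul(-1, Rational(-1739, 29))) = Add(2, Rational(1739, 29)) = Rational(1797, 29) ≈ 61.966)
Function('w')(o) = Pow(Add(Rational(1797, 29), o), -1) (Function('w')(o) = Pow(Add(o, Rational(1797, 29)), -1) = Pow(Add(Rational(1797, 29), o), -1))
Add(28564, Function('w')(Add(66, 83))) = Add(28564, Mul(29, Pow(Add(1797, Mul(29, Add(66, 83))), -1))) = Add(28564, Mul(29, Pow(Add(1797, Mul(29, 149)), -1))) = Add(28564, Mul(29, Pow(Add(1797, 4321), -1))) = Add(28564, Mul(29, Pow(6118, -1))) = Add(28564, Mul(29, Rational(1, 6118))) = Add(28564, Rational(29, 6118)) = Rational(174754581, 6118)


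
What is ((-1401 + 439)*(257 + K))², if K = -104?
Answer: 21663718596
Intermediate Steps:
((-1401 + 439)*(257 + K))² = ((-1401 + 439)*(257 - 104))² = (-962*153)² = (-147186)² = 21663718596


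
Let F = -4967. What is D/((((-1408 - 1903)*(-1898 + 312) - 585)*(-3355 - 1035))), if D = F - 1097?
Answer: 3032/11525200895 ≈ 2.6308e-7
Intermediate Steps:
D = -6064 (D = -4967 - 1097 = -6064)
D/((((-1408 - 1903)*(-1898 + 312) - 585)*(-3355 - 1035))) = -6064*1/((-3355 - 1035)*((-1408 - 1903)*(-1898 + 312) - 585)) = -6064*(-1/(4390*(-3311*(-1586) - 585))) = -6064*(-1/(4390*(5251246 - 585))) = -6064/(5250661*(-4390)) = -6064/(-23050401790) = -6064*(-1/23050401790) = 3032/11525200895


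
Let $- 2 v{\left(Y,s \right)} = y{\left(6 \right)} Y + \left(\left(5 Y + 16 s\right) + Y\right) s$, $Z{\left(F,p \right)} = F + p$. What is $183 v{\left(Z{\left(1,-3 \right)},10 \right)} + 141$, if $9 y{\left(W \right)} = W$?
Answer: $-135157$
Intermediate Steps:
$y{\left(W \right)} = \frac{W}{9}$
$v{\left(Y,s \right)} = - \frac{Y}{3} - \frac{s \left(6 Y + 16 s\right)}{2}$ ($v{\left(Y,s \right)} = - \frac{\frac{1}{9} \cdot 6 Y + \left(\left(5 Y + 16 s\right) + Y\right) s}{2} = - \frac{\frac{2 Y}{3} + \left(6 Y + 16 s\right) s}{2} = - \frac{\frac{2 Y}{3} + s \left(6 Y + 16 s\right)}{2} = - \frac{Y}{3} - \frac{s \left(6 Y + 16 s\right)}{2}$)
$183 v{\left(Z{\left(1,-3 \right)},10 \right)} + 141 = 183 \left(- 8 \cdot 10^{2} - \frac{1 - 3}{3} - 3 \left(1 - 3\right) 10\right) + 141 = 183 \left(\left(-8\right) 100 - - \frac{2}{3} - \left(-6\right) 10\right) + 141 = 183 \left(-800 + \frac{2}{3} + 60\right) + 141 = 183 \left(- \frac{2218}{3}\right) + 141 = -135298 + 141 = -135157$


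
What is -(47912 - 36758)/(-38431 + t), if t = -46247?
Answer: 169/1283 ≈ 0.13172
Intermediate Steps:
-(47912 - 36758)/(-38431 + t) = -(47912 - 36758)/(-38431 - 46247) = -11154/(-84678) = -11154*(-1)/84678 = -1*(-169/1283) = 169/1283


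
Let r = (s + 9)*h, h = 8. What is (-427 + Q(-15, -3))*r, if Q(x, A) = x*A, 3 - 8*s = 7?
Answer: -25976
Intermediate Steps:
s = -½ (s = 3/8 - ⅛*7 = 3/8 - 7/8 = -½ ≈ -0.50000)
Q(x, A) = A*x
r = 68 (r = (-½ + 9)*8 = (17/2)*8 = 68)
(-427 + Q(-15, -3))*r = (-427 - 3*(-15))*68 = (-427 + 45)*68 = -382*68 = -25976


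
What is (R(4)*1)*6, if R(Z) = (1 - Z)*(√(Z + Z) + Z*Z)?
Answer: -288 - 36*√2 ≈ -338.91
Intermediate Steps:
R(Z) = (1 - Z)*(Z² + √2*√Z) (R(Z) = (1 - Z)*(√(2*Z) + Z²) = (1 - Z)*(√2*√Z + Z²) = (1 - Z)*(Z² + √2*√Z))
(R(4)*1)*6 = ((4² - 1*4³ + √2*√4 - √2*4^(3/2))*1)*6 = ((16 - 1*64 + √2*2 - 1*√2*8)*1)*6 = ((16 - 64 + 2*√2 - 8*√2)*1)*6 = ((-48 - 6*√2)*1)*6 = (-48 - 6*√2)*6 = -288 - 36*√2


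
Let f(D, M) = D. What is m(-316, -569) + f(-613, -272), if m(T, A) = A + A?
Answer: -1751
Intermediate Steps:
m(T, A) = 2*A
m(-316, -569) + f(-613, -272) = 2*(-569) - 613 = -1138 - 613 = -1751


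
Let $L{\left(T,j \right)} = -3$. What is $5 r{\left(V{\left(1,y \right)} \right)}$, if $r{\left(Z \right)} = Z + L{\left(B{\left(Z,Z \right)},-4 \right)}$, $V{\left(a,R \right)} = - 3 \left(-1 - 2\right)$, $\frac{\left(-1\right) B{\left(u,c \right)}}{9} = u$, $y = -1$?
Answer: $30$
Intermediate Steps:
$B{\left(u,c \right)} = - 9 u$
$V{\left(a,R \right)} = 9$ ($V{\left(a,R \right)} = \left(-3\right) \left(-3\right) = 9$)
$r{\left(Z \right)} = -3 + Z$ ($r{\left(Z \right)} = Z - 3 = -3 + Z$)
$5 r{\left(V{\left(1,y \right)} \right)} = 5 \left(-3 + 9\right) = 5 \cdot 6 = 30$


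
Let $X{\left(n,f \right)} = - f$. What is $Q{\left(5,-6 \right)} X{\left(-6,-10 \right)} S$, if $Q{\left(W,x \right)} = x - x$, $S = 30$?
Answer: $0$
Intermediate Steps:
$Q{\left(W,x \right)} = 0$
$Q{\left(5,-6 \right)} X{\left(-6,-10 \right)} S = 0 \left(\left(-1\right) \left(-10\right)\right) 30 = 0 \cdot 10 \cdot 30 = 0 \cdot 30 = 0$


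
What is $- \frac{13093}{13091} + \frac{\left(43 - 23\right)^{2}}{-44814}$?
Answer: $- \frac{295993051}{293330037} \approx -1.0091$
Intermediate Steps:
$- \frac{13093}{13091} + \frac{\left(43 - 23\right)^{2}}{-44814} = \left(-13093\right) \frac{1}{13091} + 20^{2} \left(- \frac{1}{44814}\right) = - \frac{13093}{13091} + 400 \left(- \frac{1}{44814}\right) = - \frac{13093}{13091} - \frac{200}{22407} = - \frac{295993051}{293330037}$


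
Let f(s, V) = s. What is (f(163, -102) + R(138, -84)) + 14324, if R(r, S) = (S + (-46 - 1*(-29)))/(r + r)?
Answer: 3998311/276 ≈ 14487.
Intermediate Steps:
R(r, S) = (-17 + S)/(2*r) (R(r, S) = (S + (-46 + 29))/((2*r)) = (S - 17)*(1/(2*r)) = (-17 + S)*(1/(2*r)) = (-17 + S)/(2*r))
(f(163, -102) + R(138, -84)) + 14324 = (163 + (½)*(-17 - 84)/138) + 14324 = (163 + (½)*(1/138)*(-101)) + 14324 = (163 - 101/276) + 14324 = 44887/276 + 14324 = 3998311/276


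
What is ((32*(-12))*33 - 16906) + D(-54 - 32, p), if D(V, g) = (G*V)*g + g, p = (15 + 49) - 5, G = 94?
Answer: -506475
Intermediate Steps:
p = 59 (p = 64 - 5 = 59)
D(V, g) = g + 94*V*g (D(V, g) = (94*V)*g + g = 94*V*g + g = g + 94*V*g)
((32*(-12))*33 - 16906) + D(-54 - 32, p) = ((32*(-12))*33 - 16906) + 59*(1 + 94*(-54 - 32)) = (-384*33 - 16906) + 59*(1 + 94*(-86)) = (-12672 - 16906) + 59*(1 - 8084) = -29578 + 59*(-8083) = -29578 - 476897 = -506475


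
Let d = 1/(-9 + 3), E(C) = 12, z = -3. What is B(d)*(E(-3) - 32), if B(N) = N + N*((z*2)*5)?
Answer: -290/3 ≈ -96.667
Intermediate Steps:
d = -⅙ (d = 1/(-6) = -⅙ ≈ -0.16667)
B(N) = -29*N (B(N) = N + N*(-3*2*5) = N + N*(-6*5) = N + N*(-30) = N - 30*N = -29*N)
B(d)*(E(-3) - 32) = (-29*(-⅙))*(12 - 32) = (29/6)*(-20) = -290/3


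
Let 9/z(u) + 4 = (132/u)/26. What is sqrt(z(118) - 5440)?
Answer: I*sqrt(50130014605)/3035 ≈ 73.772*I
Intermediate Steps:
z(u) = 9/(-4 + 66/(13*u)) (z(u) = 9/(-4 + (132/u)/26) = 9/(-4 + (132/u)*(1/26)) = 9/(-4 + 66/(13*u)))
sqrt(z(118) - 5440) = sqrt(-117*118/(-66 + 52*118) - 5440) = sqrt(-117*118/(-66 + 6136) - 5440) = sqrt(-117*118/6070 - 5440) = sqrt(-117*118*1/6070 - 5440) = sqrt(-6903/3035 - 5440) = sqrt(-16517303/3035) = I*sqrt(50130014605)/3035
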